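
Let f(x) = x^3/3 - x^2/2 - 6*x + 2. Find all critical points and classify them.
f'(x) = x^2 - x - 6

Solve f'(x) = 0:
  Factor: x^2 - x - 6 = (x - 3)*(x + 2) = 0.
  ⇒ x = -2, 3

f''(x) = 2*x - 1
Second-derivative test at each critical point:
  f''(-2) = -5 < 0 → local maximum
  f''(3) = 5 > 0 → local minimum

Critical points: x = -2 (local maximum); x = 3 (local minimum)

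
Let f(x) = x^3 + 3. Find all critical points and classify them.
f'(x) = 3*x^2

Solve f'(x) = 0:
  ⇒ x = 0

f''(x) = 6*x
Second-derivative test at each critical point:
  f''(0) = 0, so the second-derivative test is inconclusive; use the first-derivative test: f'(-1/4) = 0.1875, f'(1/4) = 0.1875 — f' is positive on both sides (no sign change) → neither a local maximum nor a local minimum

Critical points: x = 0 (neither)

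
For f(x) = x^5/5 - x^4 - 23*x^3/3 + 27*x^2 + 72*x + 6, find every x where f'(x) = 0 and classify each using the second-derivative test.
f'(x) = x^4 - 4*x^3 - 23*x^2 + 54*x + 72

Solve f'(x) = 0:
  Factor: x^4 - 4*x^3 - 23*x^2 + 54*x + 72 = (x - 6)*(x - 3)*(x + 1)*(x + 4) = 0.
  ⇒ x = -4, -1, 3, 6

f''(x) = 4*x^3 - 12*x^2 - 46*x + 54
Second-derivative test at each critical point:
  f''(-4) = -210 < 0 → local maximum
  f''(-1) = 84 > 0 → local minimum
  f''(3) = -84 < 0 → local maximum
  f''(6) = 210 > 0 → local minimum

Critical points: x = -4 (local maximum); x = -1 (local minimum); x = 3 (local maximum); x = 6 (local minimum)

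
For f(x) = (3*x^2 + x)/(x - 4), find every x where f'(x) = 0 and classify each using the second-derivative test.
f'(x) = (3*x^2 - 24*x - 4)/(x^2 - 8*x + 16)

Solve f'(x) = 0:
  f'(x) = (3*x^2 - 24*x - 4)/(x - 4)^2; the denominator is positive wherever f is defined, so f'(x) = 0 ⇔ 3*x^2 - 24*x - 4 = 0.
  3*x^2 - 24*x - 4 = 0 has no rational roots; quadratic formula: x = (24 ± √624)/6.
  ⇒ x = 4 - 2*sqrt(39)/3 ≈ -0.1633, 4 + 2*sqrt(39)/3 ≈ 8.1633

f''(x) = 104/(x^3 - 12*x^2 + 48*x - 64)
Second-derivative test at each critical point:
  f''(-0.1633) = -1.4412 < 0 → local maximum
  f''(8.1633) = 1.4412 > 0 → local minimum

Critical points: x = 4 - 2*sqrt(39)/3 ≈ -0.1633 (local maximum); x = 4 + 2*sqrt(39)/3 ≈ 8.1633 (local minimum)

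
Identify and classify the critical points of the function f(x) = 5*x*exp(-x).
f'(x) = 5*(1 - x)*exp(-x)

Solve f'(x) = 0:
  f'(x) = (5 - 5*x)·exp(-x) and exp(-x) > 0 for every x, so f'(x) = 0 ⇔ 5 - 5*x = 0.
  Factor: 5 - 5*x = -5*(x - 1) = 0.
  ⇒ x = 1

f''(x) = 5*(x - 2)*exp(-x)
Second-derivative test at each critical point:
  f''(1) = -1.8394 < 0 → local maximum

Critical points: x = 1 (local maximum)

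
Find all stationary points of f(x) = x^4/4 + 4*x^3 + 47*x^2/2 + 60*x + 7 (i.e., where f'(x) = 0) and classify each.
f'(x) = x^3 + 12*x^2 + 47*x + 60

Solve f'(x) = 0:
  Factor: x^3 + 12*x^2 + 47*x + 60 = (x + 3)*(x + 4)*(x + 5) = 0.
  ⇒ x = -5, -4, -3

f''(x) = 3*x^2 + 24*x + 47
Second-derivative test at each critical point:
  f''(-5) = 2 > 0 → local minimum
  f''(-4) = -1 < 0 → local maximum
  f''(-3) = 2 > 0 → local minimum

Critical points: x = -5 (local minimum); x = -4 (local maximum); x = -3 (local minimum)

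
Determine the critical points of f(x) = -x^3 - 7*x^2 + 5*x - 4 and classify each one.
f'(x) = -3*x^2 - 14*x + 5

Solve f'(x) = 0:
  Factor: -3*x^2 - 14*x + 5 = -(x + 5)*(3*x - 1) = 0.
  ⇒ x = -5, 1/3

f''(x) = -6*x - 14
Second-derivative test at each critical point:
  f''(-5) = 16 > 0 → local minimum
  f''(1/3) = -16 < 0 → local maximum

Critical points: x = -5 (local minimum); x = 1/3 (local maximum)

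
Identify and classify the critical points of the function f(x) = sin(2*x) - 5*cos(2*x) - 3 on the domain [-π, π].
f'(x) = 10*sin(2*x) + 2*cos(2*x)

Solve f'(x) = 0 on [-π, π]:
  f'(x) = 0 ⇔ cos(2*x) = -5*sin(2*x) ⇔ tan(2*x) = -1/5, i.e. 2*x = arctan(-1/5) + nπ; keep the solutions lying in [-π, π].
  ⇒ x = -pi/2 - atan(1/5)/2 ≈ -1.6695, -atan(1/5)/2 ≈ -0.0987, -atan(1/5)/2 + pi/2 ≈ 1.4721, pi - atan(1/5)/2 ≈ 3.0429

f''(x) = -4*sin(2*x) + 20*cos(2*x)
Second-derivative test at each critical point:
  f''(-1.6695) = -20.3961 < 0 → local maximum
  f''(-0.0987) = 20.3961 > 0 → local minimum
  f''(1.4721) = -20.3961 < 0 → local maximum
  f''(3.0429) = 20.3961 > 0 → local minimum

Critical points: x = -pi/2 - atan(1/5)/2 ≈ -1.6695 (local maximum); x = -atan(1/5)/2 ≈ -0.0987 (local minimum); x = -atan(1/5)/2 + pi/2 ≈ 1.4721 (local maximum); x = pi - atan(1/5)/2 ≈ 3.0429 (local minimum)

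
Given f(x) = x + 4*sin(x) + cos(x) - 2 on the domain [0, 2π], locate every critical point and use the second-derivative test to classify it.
f'(x) = -sin(x) + 4*cos(x) + 1

Solve f'(x) = 0 on [0, 2π]:
  f'(x) = 0 ⇔ -sin(x) + 4*cos(x) = -1. Write the left side as R·cos(x + φ) with R = √(4² + 1²) = sqrt(17), cos φ = 4*sqrt(17)/17, sin φ = sqrt(17)/17; then cos(x + φ) = -sqrt(17)/17. Solve for x and keep the solutions lying in [0, 2π].
  ⇒ x = pi/2 ≈ 1.5708, atan(15/8) + pi ≈ 4.2224

f''(x) = -4*sin(x) - cos(x)
Second-derivative test at each critical point:
  f''(1.5708) = -4 < 0 → local maximum
  f''(4.2224) = 4 > 0 → local minimum

Critical points: x = pi/2 ≈ 1.5708 (local maximum); x = atan(15/8) + pi ≈ 4.2224 (local minimum)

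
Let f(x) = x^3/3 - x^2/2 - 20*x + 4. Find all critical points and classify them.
f'(x) = x^2 - x - 20

Solve f'(x) = 0:
  Factor: x^2 - x - 20 = (x - 5)*(x + 4) = 0.
  ⇒ x = -4, 5

f''(x) = 2*x - 1
Second-derivative test at each critical point:
  f''(-4) = -9 < 0 → local maximum
  f''(5) = 9 > 0 → local minimum

Critical points: x = -4 (local maximum); x = 5 (local minimum)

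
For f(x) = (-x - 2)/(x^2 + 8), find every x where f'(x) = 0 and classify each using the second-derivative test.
f'(x) = (-x^2 + 2*x*(x + 2) - 8)/(x^2 + 8)^2

Solve f'(x) = 0:
  f'(x) = (x^2 + 4*x - 8)/(x^2 + 8)^2; the denominator is positive wherever f is defined, so f'(x) = 0 ⇔ x^2 + 4*x - 8 = 0.
  x^2 + 4*x - 8 = 0 has no rational roots; quadratic formula: x = (-4 ± √48)/2.
  ⇒ x = -2*sqrt(3) - 2 ≈ -5.4641, -2 + 2*sqrt(3) ≈ 1.4641

f''(x) = 2*(-4*x^2*(x + 2) + (3*x + 2)*(x^2 + 8))/(x^2 + 8)^3
Second-derivative test at each critical point:
  f''(-5.4641) = -0.0048 < 0 → local maximum
  f''(1.4641) = 0.0673 > 0 → local minimum

Critical points: x = -2*sqrt(3) - 2 ≈ -5.4641 (local maximum); x = -2 + 2*sqrt(3) ≈ 1.4641 (local minimum)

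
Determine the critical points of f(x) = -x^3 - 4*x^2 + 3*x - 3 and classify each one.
f'(x) = -3*x^2 - 8*x + 3

Solve f'(x) = 0:
  Factor: -3*x^2 - 8*x + 3 = -(x + 3)*(3*x - 1) = 0.
  ⇒ x = -3, 1/3

f''(x) = -6*x - 8
Second-derivative test at each critical point:
  f''(-3) = 10 > 0 → local minimum
  f''(1/3) = -10 < 0 → local maximum

Critical points: x = -3 (local minimum); x = 1/3 (local maximum)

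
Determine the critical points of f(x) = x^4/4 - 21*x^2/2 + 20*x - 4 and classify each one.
f'(x) = x^3 - 21*x + 20

Solve f'(x) = 0:
  Factor: x^3 - 21*x + 20 = (x - 4)*(x - 1)*(x + 5) = 0.
  ⇒ x = -5, 1, 4

f''(x) = 3*x^2 - 21
Second-derivative test at each critical point:
  f''(-5) = 54 > 0 → local minimum
  f''(1) = -18 < 0 → local maximum
  f''(4) = 27 > 0 → local minimum

Critical points: x = -5 (local minimum); x = 1 (local maximum); x = 4 (local minimum)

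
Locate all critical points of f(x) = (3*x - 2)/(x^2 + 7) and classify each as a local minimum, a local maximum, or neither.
f'(x) = (-3*x^2 + 4*x + 21)/(x^4 + 14*x^2 + 49)

Solve f'(x) = 0:
  f'(x) = -(3*x^2 - 4*x - 21)/(x^2 + 7)^2; the denominator is positive wherever f is defined, so f'(x) = 0 ⇔ -3*x^2 + 4*x + 21 = 0.
  3*x^2 - 4*x - 21 = 0 has no rational roots; quadratic formula: x = (4 ± √268)/6.
  ⇒ x = 2/3 - sqrt(67)/3 ≈ -2.0618, 2/3 + sqrt(67)/3 ≈ 3.3951

f''(x) = 2*(4*x^2*(3*x - 2) + (2 - 9*x)*(x^2 + 7))/(x^2 + 7)^3
Second-derivative test at each critical point:
  f''(-2.0618) = 0.1293 > 0 → local minimum
  f''(3.3951) = -0.0477 < 0 → local maximum

Critical points: x = 2/3 - sqrt(67)/3 ≈ -2.0618 (local minimum); x = 2/3 + sqrt(67)/3 ≈ 3.3951 (local maximum)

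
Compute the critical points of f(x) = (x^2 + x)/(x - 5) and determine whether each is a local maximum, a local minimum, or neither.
f'(x) = (x^2 - 10*x - 5)/(x^2 - 10*x + 25)

Solve f'(x) = 0:
  f'(x) = (x^2 - 10*x - 5)/(x - 5)^2; the denominator is positive wherever f is defined, so f'(x) = 0 ⇔ x^2 - 10*x - 5 = 0.
  x^2 - 10*x - 5 = 0 has no rational roots; quadratic formula: x = (10 ± √120)/2.
  ⇒ x = 5 - sqrt(30) ≈ -0.4772, 5 + sqrt(30) ≈ 10.4772

f''(x) = 60/(x^3 - 15*x^2 + 75*x - 125)
Second-derivative test at each critical point:
  f''(-0.4772) = -0.3651 < 0 → local maximum
  f''(10.4772) = 0.3651 > 0 → local minimum

Critical points: x = 5 - sqrt(30) ≈ -0.4772 (local maximum); x = 5 + sqrt(30) ≈ 10.4772 (local minimum)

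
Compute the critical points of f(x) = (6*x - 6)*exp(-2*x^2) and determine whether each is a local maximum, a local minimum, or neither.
f'(x) = 6*(-4*x*(x - 1) + 1)*exp(-2*x^2)

Solve f'(x) = 0:
  f'(x) = (-24*x^2 + 24*x + 6)·exp(-2*x^2) and exp(-2*x^2) > 0 for every x, so f'(x) = 0 ⇔ -24*x^2 + 24*x + 6 = 0.
  Factor: -24*x^2 + 24*x + 6 = -6*(4*x^2 - 4*x - 1); 4*x^2 - 4*x - 1 = 0 has no rational roots; quadratic formula: x = (4 ± √32)/8.
  ⇒ x = 1/2 - sqrt(2)/2 ≈ -0.2071, 1/2 + sqrt(2)/2 ≈ 1.2071

f''(x) = 24*(4*x^2*(x - 1) - 3*x + 1)*exp(-2*x^2)
Second-derivative test at each critical point:
  f''(-0.2071) = 31.1508 > 0 → local minimum
  f''(1.2071) = -1.8412 < 0 → local maximum

Critical points: x = 1/2 - sqrt(2)/2 ≈ -0.2071 (local minimum); x = 1/2 + sqrt(2)/2 ≈ 1.2071 (local maximum)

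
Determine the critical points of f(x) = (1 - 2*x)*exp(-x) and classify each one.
f'(x) = (2*x - 3)*exp(-x)

Solve f'(x) = 0:
  f'(x) = (2*x - 3)·exp(-x) and exp(-x) > 0 for every x, so f'(x) = 0 ⇔ 2*x - 3 = 0.
  2*x - 3 = 0.
  ⇒ x = 3/2

f''(x) = (5 - 2*x)*exp(-x)
Second-derivative test at each critical point:
  f''(3/2) = 0.4463 > 0 → local minimum

Critical points: x = 3/2 (local minimum)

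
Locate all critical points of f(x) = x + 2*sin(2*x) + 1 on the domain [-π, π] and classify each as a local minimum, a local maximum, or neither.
f'(x) = 4*cos(2*x) + 1

Solve f'(x) = 0 on [-π, π]:
  f'(x) = 0 ⇔ cos(2*x) = -1/4, i.e. 2*x = ±arccos(-1/4) + 2nπ; keep the solutions lying in [-π, π].
  ⇒ x = -pi + acos(-1/4)/2 ≈ -2.2299, -acos(-1/4)/2 ≈ -0.9117, acos(-1/4)/2 ≈ 0.9117, pi - acos(-1/4)/2 ≈ 2.2299

f''(x) = -8*sin(2*x)
Second-derivative test at each critical point:
  f''(-2.2299) = -7.7460 < 0 → local maximum
  f''(-0.9117) = 7.7460 > 0 → local minimum
  f''(0.9117) = -7.7460 < 0 → local maximum
  f''(2.2299) = 7.7460 > 0 → local minimum

Critical points: x = -pi + acos(-1/4)/2 ≈ -2.2299 (local maximum); x = -acos(-1/4)/2 ≈ -0.9117 (local minimum); x = acos(-1/4)/2 ≈ 0.9117 (local maximum); x = pi - acos(-1/4)/2 ≈ 2.2299 (local minimum)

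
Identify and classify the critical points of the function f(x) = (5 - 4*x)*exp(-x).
f'(x) = (4*x - 9)*exp(-x)

Solve f'(x) = 0:
  f'(x) = (4*x - 9)·exp(-x) and exp(-x) > 0 for every x, so f'(x) = 0 ⇔ 4*x - 9 = 0.
  4*x - 9 = 0.
  ⇒ x = 9/4

f''(x) = (13 - 4*x)*exp(-x)
Second-derivative test at each critical point:
  f''(9/4) = 0.4216 > 0 → local minimum

Critical points: x = 9/4 (local minimum)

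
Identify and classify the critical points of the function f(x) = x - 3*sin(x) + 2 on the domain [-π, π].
f'(x) = 1 - 3*cos(x)

Solve f'(x) = 0 on [-π, π]:
  f'(x) = 0 ⇔ cos(x) = 1/3, i.e. x = ±arccos(1/3) + 2nπ; keep the solutions lying in [-π, π].
  ⇒ x = -acos(1/3) ≈ -1.2310, acos(1/3) ≈ 1.2310

f''(x) = 3*sin(x)
Second-derivative test at each critical point:
  f''(-1.2310) = -2.8284 < 0 → local maximum
  f''(1.2310) = 2.8284 > 0 → local minimum

Critical points: x = -acos(1/3) ≈ -1.2310 (local maximum); x = acos(1/3) ≈ 1.2310 (local minimum)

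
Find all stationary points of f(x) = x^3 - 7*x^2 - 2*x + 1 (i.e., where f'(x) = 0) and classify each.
f'(x) = 3*x^2 - 14*x - 2

Solve f'(x) = 0:
  3*x^2 - 14*x - 2 = 0 has no rational roots; quadratic formula: x = (14 ± √220)/6.
  ⇒ x = 7/3 - sqrt(55)/3 ≈ -0.1387, 7/3 + sqrt(55)/3 ≈ 4.8054

f''(x) = 6*x - 14
Second-derivative test at each critical point:
  f''(-0.1387) = -14.8324 < 0 → local maximum
  f''(4.8054) = 14.8324 > 0 → local minimum

Critical points: x = 7/3 - sqrt(55)/3 ≈ -0.1387 (local maximum); x = 7/3 + sqrt(55)/3 ≈ 4.8054 (local minimum)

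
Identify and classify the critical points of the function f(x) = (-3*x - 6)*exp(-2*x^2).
f'(x) = 3*(4*x*(x + 2) - 1)*exp(-2*x^2)

Solve f'(x) = 0:
  f'(x) = (12*x^2 + 24*x - 3)·exp(-2*x^2) and exp(-2*x^2) > 0 for every x, so f'(x) = 0 ⇔ 12*x^2 + 24*x - 3 = 0.
  Factor: 12*x^2 + 24*x - 3 = 3*(4*x^2 + 8*x - 1); 4*x^2 + 8*x - 1 = 0 has no rational roots; quadratic formula: x = (-8 ± √80)/8.
  ⇒ x = -sqrt(5)/2 - 1 ≈ -2.1180, -1 + sqrt(5)/2 ≈ 0.1180

f''(x) = 12*(-4*x^2*(x + 2) + 3*x + 2)*exp(-2*x^2)
Second-derivative test at each critical point:
  f''(-2.1180) = -0.0034 < 0 → local maximum
  f''(0.1180) = 26.0955 > 0 → local minimum

Critical points: x = -sqrt(5)/2 - 1 ≈ -2.1180 (local maximum); x = -1 + sqrt(5)/2 ≈ 0.1180 (local minimum)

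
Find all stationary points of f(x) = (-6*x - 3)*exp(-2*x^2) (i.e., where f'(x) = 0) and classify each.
f'(x) = 6*(2*x*(2*x + 1) - 1)*exp(-2*x^2)

Solve f'(x) = 0:
  f'(x) = (24*x^2 + 12*x - 6)·exp(-2*x^2) and exp(-2*x^2) > 0 for every x, so f'(x) = 0 ⇔ 24*x^2 + 12*x - 6 = 0.
  Factor: 24*x^2 + 12*x - 6 = 6*(4*x^2 + 2*x - 1); 4*x^2 + 2*x - 1 = 0 has no rational roots; quadratic formula: x = (-2 ± √20)/8.
  ⇒ x = -sqrt(5)/4 - 1/4 ≈ -0.8090, -1/4 + sqrt(5)/4 ≈ 0.3090

f''(x) = 12*(-8*x^3 - 4*x^2 + 6*x + 1)*exp(-2*x^2)
Second-derivative test at each critical point:
  f''(-0.8090) = -7.2472 < 0 → local maximum
  f''(0.3090) = 22.1678 > 0 → local minimum

Critical points: x = -sqrt(5)/4 - 1/4 ≈ -0.8090 (local maximum); x = -1/4 + sqrt(5)/4 ≈ 0.3090 (local minimum)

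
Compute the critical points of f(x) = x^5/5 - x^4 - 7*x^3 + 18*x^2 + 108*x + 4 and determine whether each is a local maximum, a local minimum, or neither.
f'(x) = x^4 - 4*x^3 - 21*x^2 + 36*x + 108

Solve f'(x) = 0:
  Factor: x^4 - 4*x^3 - 21*x^2 + 36*x + 108 = (x - 6)*(x - 3)*(x + 2)*(x + 3) = 0.
  ⇒ x = -3, -2, 3, 6

f''(x) = 4*x^3 - 12*x^2 - 42*x + 36
Second-derivative test at each critical point:
  f''(-3) = -54 < 0 → local maximum
  f''(-2) = 40 > 0 → local minimum
  f''(3) = -90 < 0 → local maximum
  f''(6) = 216 > 0 → local minimum

Critical points: x = -3 (local maximum); x = -2 (local minimum); x = 3 (local maximum); x = 6 (local minimum)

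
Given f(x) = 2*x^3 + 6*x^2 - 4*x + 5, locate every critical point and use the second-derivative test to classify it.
f'(x) = 6*x^2 + 12*x - 4

Solve f'(x) = 0:
  Factor: 6*x^2 + 12*x - 4 = 2*(3*x^2 + 6*x - 2); 3*x^2 + 6*x - 2 = 0 has no rational roots; quadratic formula: x = (-6 ± √60)/6.
  ⇒ x = -sqrt(15)/3 - 1 ≈ -2.2910, -1 + sqrt(15)/3 ≈ 0.2910

f''(x) = 12*x + 12
Second-derivative test at each critical point:
  f''(-2.2910) = -15.4919 < 0 → local maximum
  f''(0.2910) = 15.4919 > 0 → local minimum

Critical points: x = -sqrt(15)/3 - 1 ≈ -2.2910 (local maximum); x = -1 + sqrt(15)/3 ≈ 0.2910 (local minimum)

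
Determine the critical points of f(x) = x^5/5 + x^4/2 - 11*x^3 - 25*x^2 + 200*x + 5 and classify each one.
f'(x) = x^4 + 2*x^3 - 33*x^2 - 50*x + 200

Solve f'(x) = 0:
  Factor: x^4 + 2*x^3 - 33*x^2 - 50*x + 200 = (x - 5)*(x - 2)*(x + 4)*(x + 5) = 0.
  ⇒ x = -5, -4, 2, 5

f''(x) = 4*x^3 + 6*x^2 - 66*x - 50
Second-derivative test at each critical point:
  f''(-5) = -70 < 0 → local maximum
  f''(-4) = 54 > 0 → local minimum
  f''(2) = -126 < 0 → local maximum
  f''(5) = 270 > 0 → local minimum

Critical points: x = -5 (local maximum); x = -4 (local minimum); x = 2 (local maximum); x = 5 (local minimum)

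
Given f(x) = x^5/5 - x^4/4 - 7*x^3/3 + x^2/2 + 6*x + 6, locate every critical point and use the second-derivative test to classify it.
f'(x) = x^4 - x^3 - 7*x^2 + x + 6

Solve f'(x) = 0:
  Factor: x^4 - x^3 - 7*x^2 + x + 6 = (x - 3)*(x - 1)*(x + 1)*(x + 2) = 0.
  ⇒ x = -2, -1, 1, 3

f''(x) = 4*x^3 - 3*x^2 - 14*x + 1
Second-derivative test at each critical point:
  f''(-2) = -15 < 0 → local maximum
  f''(-1) = 8 > 0 → local minimum
  f''(1) = -12 < 0 → local maximum
  f''(3) = 40 > 0 → local minimum

Critical points: x = -2 (local maximum); x = -1 (local minimum); x = 1 (local maximum); x = 3 (local minimum)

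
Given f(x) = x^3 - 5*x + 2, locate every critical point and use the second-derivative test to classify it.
f'(x) = 3*x^2 - 5

Solve f'(x) = 0:
  3*x^2 - 5 = 0 has no rational roots; quadratic formula: x = (0 ± √60)/6.
  ⇒ x = -sqrt(15)/3 ≈ -1.2910, sqrt(15)/3 ≈ 1.2910

f''(x) = 6*x
Second-derivative test at each critical point:
  f''(-1.2910) = -7.7460 < 0 → local maximum
  f''(1.2910) = 7.7460 > 0 → local minimum

Critical points: x = -sqrt(15)/3 ≈ -1.2910 (local maximum); x = sqrt(15)/3 ≈ 1.2910 (local minimum)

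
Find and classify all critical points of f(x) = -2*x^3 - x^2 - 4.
f'(x) = 2*x*(-3*x - 1)

Solve f'(x) = 0:
  Factor: -6*x^2 - 2*x = -2*x*(3*x + 1) = 0.
  ⇒ x = -1/3, 0

f''(x) = -12*x - 2
Second-derivative test at each critical point:
  f''(-1/3) = 2 > 0 → local minimum
  f''(0) = -2 < 0 → local maximum

Critical points: x = -1/3 (local minimum); x = 0 (local maximum)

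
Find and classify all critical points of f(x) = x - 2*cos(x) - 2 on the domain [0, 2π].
f'(x) = 2*sin(x) + 1

Solve f'(x) = 0 on [0, 2π]:
  f'(x) = 0 ⇔ sin(x) = -1/2, i.e. x = arcsin(-1/2) + 2nπ or x = π − arcsin(-1/2) + 2nπ; keep the solutions lying in [0, 2π].
  ⇒ x = 7*pi/6 ≈ 3.6652, 11*pi/6 ≈ 5.7596

f''(x) = 2*cos(x)
Second-derivative test at each critical point:
  f''(3.6652) = -1.7321 < 0 → local maximum
  f''(5.7596) = 1.7321 > 0 → local minimum

Critical points: x = 7*pi/6 ≈ 3.6652 (local maximum); x = 11*pi/6 ≈ 5.7596 (local minimum)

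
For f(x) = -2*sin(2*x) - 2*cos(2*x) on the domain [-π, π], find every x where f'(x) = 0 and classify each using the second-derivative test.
f'(x) = -4*sqrt(2)*cos(2*x + pi/4)

Solve f'(x) = 0 on [-π, π]:
  f'(x) = 0 ⇔ -2*cos(2*x) = -2*sin(2*x) ⇔ tan(2*x) = 1, i.e. 2*x = arctan(1) + nπ; keep the solutions lying in [-π, π].
  ⇒ x = -7*pi/8 ≈ -2.7489, -3*pi/8 ≈ -1.1781, pi/8 ≈ 0.3927, 5*pi/8 ≈ 1.9635

f''(x) = 8*sqrt(2)*sin(2*x + pi/4)
Second-derivative test at each critical point:
  f''(-2.7489) = 11.3137 > 0 → local minimum
  f''(-1.1781) = -11.3137 < 0 → local maximum
  f''(0.3927) = 11.3137 > 0 → local minimum
  f''(1.9635) = -11.3137 < 0 → local maximum

Critical points: x = -7*pi/8 ≈ -2.7489 (local minimum); x = -3*pi/8 ≈ -1.1781 (local maximum); x = pi/8 ≈ 0.3927 (local minimum); x = 5*pi/8 ≈ 1.9635 (local maximum)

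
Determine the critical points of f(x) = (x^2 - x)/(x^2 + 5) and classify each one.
f'(x) = (x^2 + 10*x - 5)/(x^4 + 10*x^2 + 25)

Solve f'(x) = 0:
  f'(x) = (x^2 + 10*x - 5)/(x^2 + 5)^2; the denominator is positive wherever f is defined, so f'(x) = 0 ⇔ x^2 + 10*x - 5 = 0.
  x^2 + 10*x - 5 = 0 has no rational roots; quadratic formula: x = (-10 ± √120)/2.
  ⇒ x = -sqrt(30) - 5 ≈ -10.4772, -5 + sqrt(30) ≈ 0.4772

f''(x) = 2*(-x^3 - 15*x^2 + 15*x + 25)/(x^6 + 15*x^4 + 75*x^2 + 125)
Second-derivative test at each critical point:
  f''(-10.4772) = -0.0008 < 0 → local maximum
  f''(0.4772) = 0.4008 > 0 → local minimum

Critical points: x = -sqrt(30) - 5 ≈ -10.4772 (local maximum); x = -5 + sqrt(30) ≈ 0.4772 (local minimum)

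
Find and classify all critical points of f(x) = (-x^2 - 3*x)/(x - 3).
f'(x) = (-x^2 + 6*x + 9)/(x^2 - 6*x + 9)

Solve f'(x) = 0:
  f'(x) = -(x^2 - 6*x - 9)/(x - 3)^2; the denominator is positive wherever f is defined, so f'(x) = 0 ⇔ -x^2 + 6*x + 9 = 0.
  x^2 - 6*x - 9 = 0 has no rational roots; quadratic formula: x = (6 ± √72)/2.
  ⇒ x = 3 - 3*sqrt(2) ≈ -1.2426, 3 + 3*sqrt(2) ≈ 7.2426

f''(x) = -36/(x^3 - 9*x^2 + 27*x - 27)
Second-derivative test at each critical point:
  f''(-1.2426) = 0.4714 > 0 → local minimum
  f''(7.2426) = -0.4714 < 0 → local maximum

Critical points: x = 3 - 3*sqrt(2) ≈ -1.2426 (local minimum); x = 3 + 3*sqrt(2) ≈ 7.2426 (local maximum)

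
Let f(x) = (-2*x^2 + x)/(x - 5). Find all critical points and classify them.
f'(x) = (-2*x^2 + 20*x - 5)/(x^2 - 10*x + 25)

Solve f'(x) = 0:
  f'(x) = -(2*x^2 - 20*x + 5)/(x - 5)^2; the denominator is positive wherever f is defined, so f'(x) = 0 ⇔ -2*x^2 + 20*x - 5 = 0.
  2*x^2 - 20*x + 5 = 0 has no rational roots; quadratic formula: x = (20 ± √360)/4.
  ⇒ x = 5 - 3*sqrt(10)/2 ≈ 0.2566, 3*sqrt(10)/2 + 5 ≈ 9.7434

f''(x) = -90/(x^3 - 15*x^2 + 75*x - 125)
Second-derivative test at each critical point:
  f''(0.2566) = 0.8433 > 0 → local minimum
  f''(9.7434) = -0.8433 < 0 → local maximum

Critical points: x = 5 - 3*sqrt(10)/2 ≈ 0.2566 (local minimum); x = 3*sqrt(10)/2 + 5 ≈ 9.7434 (local maximum)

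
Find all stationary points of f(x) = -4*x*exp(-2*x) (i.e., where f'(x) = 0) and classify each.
f'(x) = 4*(2*x - 1)*exp(-2*x)

Solve f'(x) = 0:
  f'(x) = (8*x - 4)·exp(-2*x) and exp(-2*x) > 0 for every x, so f'(x) = 0 ⇔ 8*x - 4 = 0.
  Factor: 8*x - 4 = 4*(2*x - 1) = 0.
  ⇒ x = 1/2

f''(x) = 16*(1 - x)*exp(-2*x)
Second-derivative test at each critical point:
  f''(1/2) = 2.9430 > 0 → local minimum

Critical points: x = 1/2 (local minimum)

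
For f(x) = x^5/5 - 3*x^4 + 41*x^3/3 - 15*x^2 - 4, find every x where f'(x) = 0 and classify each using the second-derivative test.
f'(x) = x*(x^3 - 12*x^2 + 41*x - 30)

Solve f'(x) = 0:
  Factor: x^4 - 12*x^3 + 41*x^2 - 30*x = x*(x - 6)*(x - 5)*(x - 1) = 0.
  ⇒ x = 0, 1, 5, 6

f''(x) = 4*x^3 - 36*x^2 + 82*x - 30
Second-derivative test at each critical point:
  f''(0) = -30 < 0 → local maximum
  f''(1) = 20 > 0 → local minimum
  f''(5) = -20 < 0 → local maximum
  f''(6) = 30 > 0 → local minimum

Critical points: x = 0 (local maximum); x = 1 (local minimum); x = 5 (local maximum); x = 6 (local minimum)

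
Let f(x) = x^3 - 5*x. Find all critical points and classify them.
f'(x) = 3*x^2 - 5

Solve f'(x) = 0:
  3*x^2 - 5 = 0 has no rational roots; quadratic formula: x = (0 ± √60)/6.
  ⇒ x = -sqrt(15)/3 ≈ -1.2910, sqrt(15)/3 ≈ 1.2910

f''(x) = 6*x
Second-derivative test at each critical point:
  f''(-1.2910) = -7.7460 < 0 → local maximum
  f''(1.2910) = 7.7460 > 0 → local minimum

Critical points: x = -sqrt(15)/3 ≈ -1.2910 (local maximum); x = sqrt(15)/3 ≈ 1.2910 (local minimum)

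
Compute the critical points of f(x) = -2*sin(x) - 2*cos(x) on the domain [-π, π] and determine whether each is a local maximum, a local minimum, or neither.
f'(x) = -2*sqrt(2)*cos(x + pi/4)

Solve f'(x) = 0 on [-π, π]:
  f'(x) = 0 ⇔ -2*cos(x) = -2*sin(x) ⇔ tan(x) = 1, i.e. x = arctan(1) + nπ; keep the solutions lying in [-π, π].
  ⇒ x = -3*pi/4 ≈ -2.3562, pi/4 ≈ 0.7854

f''(x) = 2*sqrt(2)*sin(x + pi/4)
Second-derivative test at each critical point:
  f''(-2.3562) = -2.8284 < 0 → local maximum
  f''(0.7854) = 2.8284 > 0 → local minimum

Critical points: x = -3*pi/4 ≈ -2.3562 (local maximum); x = pi/4 ≈ 0.7854 (local minimum)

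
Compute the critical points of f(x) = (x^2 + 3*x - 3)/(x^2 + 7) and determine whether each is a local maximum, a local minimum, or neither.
f'(x) = (-3*x^2 + 20*x + 21)/(x^4 + 14*x^2 + 49)

Solve f'(x) = 0:
  f'(x) = -(3*x^2 - 20*x - 21)/(x^2 + 7)^2; the denominator is positive wherever f is defined, so f'(x) = 0 ⇔ -3*x^2 + 20*x + 21 = 0.
  3*x^2 - 20*x - 21 = 0 has no rational roots; quadratic formula: x = (20 ± √652)/6.
  ⇒ x = 10/3 - sqrt(163)/3 ≈ -0.9224, 10/3 + sqrt(163)/3 ≈ 7.5890

f''(x) = 2*(3*x^3 - 30*x^2 - 63*x + 70)/(x^6 + 21*x^4 + 147*x^2 + 343)
Second-derivative test at each critical point:
  f''(-0.9224) = 0.4143 > 0 → local minimum
  f''(7.5890) = -0.0061 < 0 → local maximum

Critical points: x = 10/3 - sqrt(163)/3 ≈ -0.9224 (local minimum); x = 10/3 + sqrt(163)/3 ≈ 7.5890 (local maximum)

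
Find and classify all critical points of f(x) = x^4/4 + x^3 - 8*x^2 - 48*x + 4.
f'(x) = x^3 + 3*x^2 - 16*x - 48

Solve f'(x) = 0:
  Factor: x^3 + 3*x^2 - 16*x - 48 = (x - 4)*(x + 3)*(x + 4) = 0.
  ⇒ x = -4, -3, 4

f''(x) = 3*x^2 + 6*x - 16
Second-derivative test at each critical point:
  f''(-4) = 8 > 0 → local minimum
  f''(-3) = -7 < 0 → local maximum
  f''(4) = 56 > 0 → local minimum

Critical points: x = -4 (local minimum); x = -3 (local maximum); x = 4 (local minimum)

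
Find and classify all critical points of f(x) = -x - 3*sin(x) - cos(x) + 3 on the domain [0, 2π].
f'(x) = sin(x) - 3*cos(x) - 1

Solve f'(x) = 0 on [0, 2π]:
  f'(x) = 0 ⇔ sin(x) - 3*cos(x) = 1. Write the left side as R·cos(x + φ) with R = √((-3)² + (-1)²) = sqrt(10), cos φ = -3*sqrt(10)/10, sin φ = -sqrt(10)/10; then cos(x + φ) = sqrt(10)/10. Solve for x and keep the solutions lying in [0, 2π].
  ⇒ x = pi/2 ≈ 1.5708, atan(4/3) + pi ≈ 4.0689

f''(x) = 3*sin(x) + cos(x)
Second-derivative test at each critical point:
  f''(1.5708) = 3 > 0 → local minimum
  f''(4.0689) = -3 < 0 → local maximum

Critical points: x = pi/2 ≈ 1.5708 (local minimum); x = atan(4/3) + pi ≈ 4.0689 (local maximum)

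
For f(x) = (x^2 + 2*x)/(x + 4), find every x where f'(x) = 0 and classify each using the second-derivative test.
f'(x) = (x^2 + 8*x + 8)/(x^2 + 8*x + 16)

Solve f'(x) = 0:
  f'(x) = (x^2 + 8*x + 8)/(x + 4)^2; the denominator is positive wherever f is defined, so f'(x) = 0 ⇔ x^2 + 8*x + 8 = 0.
  x^2 + 8*x + 8 = 0 has no rational roots; quadratic formula: x = (-8 ± √32)/2.
  ⇒ x = -4 - 2*sqrt(2) ≈ -6.8284, -4 + 2*sqrt(2) ≈ -1.1716

f''(x) = 16/(x^3 + 12*x^2 + 48*x + 64)
Second-derivative test at each critical point:
  f''(-6.8284) = -0.7071 < 0 → local maximum
  f''(-1.1716) = 0.7071 > 0 → local minimum

Critical points: x = -4 - 2*sqrt(2) ≈ -6.8284 (local maximum); x = -4 + 2*sqrt(2) ≈ -1.1716 (local minimum)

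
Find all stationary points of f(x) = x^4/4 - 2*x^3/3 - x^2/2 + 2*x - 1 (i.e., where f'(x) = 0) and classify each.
f'(x) = x^3 - 2*x^2 - x + 2

Solve f'(x) = 0:
  Factor: x^3 - 2*x^2 - x + 2 = (x - 2)*(x - 1)*(x + 1) = 0.
  ⇒ x = -1, 1, 2

f''(x) = 3*x^2 - 4*x - 1
Second-derivative test at each critical point:
  f''(-1) = 6 > 0 → local minimum
  f''(1) = -2 < 0 → local maximum
  f''(2) = 3 > 0 → local minimum

Critical points: x = -1 (local minimum); x = 1 (local maximum); x = 2 (local minimum)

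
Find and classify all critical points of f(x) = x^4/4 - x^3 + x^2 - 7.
f'(x) = x*(x^2 - 3*x + 2)

Solve f'(x) = 0:
  Factor: x^3 - 3*x^2 + 2*x = x*(x - 2)*(x - 1) = 0.
  ⇒ x = 0, 1, 2

f''(x) = 3*x^2 - 6*x + 2
Second-derivative test at each critical point:
  f''(0) = 2 > 0 → local minimum
  f''(1) = -1 < 0 → local maximum
  f''(2) = 2 > 0 → local minimum

Critical points: x = 0 (local minimum); x = 1 (local maximum); x = 2 (local minimum)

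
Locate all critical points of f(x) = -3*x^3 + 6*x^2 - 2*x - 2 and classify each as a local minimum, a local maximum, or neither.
f'(x) = -9*x^2 + 12*x - 2

Solve f'(x) = 0:
  9*x^2 - 12*x + 2 = 0 has no rational roots; quadratic formula: x = (12 ± √72)/18.
  ⇒ x = 2/3 - sqrt(2)/3 ≈ 0.1953, sqrt(2)/3 + 2/3 ≈ 1.1381

f''(x) = 12 - 18*x
Second-derivative test at each critical point:
  f''(0.1953) = 8.4853 > 0 → local minimum
  f''(1.1381) = -8.4853 < 0 → local maximum

Critical points: x = 2/3 - sqrt(2)/3 ≈ 0.1953 (local minimum); x = sqrt(2)/3 + 2/3 ≈ 1.1381 (local maximum)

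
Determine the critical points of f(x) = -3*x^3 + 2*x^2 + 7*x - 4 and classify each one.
f'(x) = -9*x^2 + 4*x + 7

Solve f'(x) = 0:
  9*x^2 - 4*x - 7 = 0 has no rational roots; quadratic formula: x = (4 ± √268)/18.
  ⇒ x = 2/9 - sqrt(67)/9 ≈ -0.6873, 2/9 + sqrt(67)/9 ≈ 1.1317

f''(x) = 4 - 18*x
Second-derivative test at each critical point:
  f''(-0.6873) = 16.3707 > 0 → local minimum
  f''(1.1317) = -16.3707 < 0 → local maximum

Critical points: x = 2/9 - sqrt(67)/9 ≈ -0.6873 (local minimum); x = 2/9 + sqrt(67)/9 ≈ 1.1317 (local maximum)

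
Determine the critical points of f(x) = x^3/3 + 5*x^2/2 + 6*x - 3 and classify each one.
f'(x) = x^2 + 5*x + 6

Solve f'(x) = 0:
  Factor: x^2 + 5*x + 6 = (x + 2)*(x + 3) = 0.
  ⇒ x = -3, -2

f''(x) = 2*x + 5
Second-derivative test at each critical point:
  f''(-3) = -1 < 0 → local maximum
  f''(-2) = 1 > 0 → local minimum

Critical points: x = -3 (local maximum); x = -2 (local minimum)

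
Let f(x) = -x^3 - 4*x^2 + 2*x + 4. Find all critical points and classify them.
f'(x) = -3*x^2 - 8*x + 2

Solve f'(x) = 0:
  3*x^2 + 8*x - 2 = 0 has no rational roots; quadratic formula: x = (-8 ± √88)/6.
  ⇒ x = -sqrt(22)/3 - 4/3 ≈ -2.8968, -4/3 + sqrt(22)/3 ≈ 0.2301

f''(x) = -6*x - 8
Second-derivative test at each critical point:
  f''(-2.8968) = 9.3808 > 0 → local minimum
  f''(0.2301) = -9.3808 < 0 → local maximum

Critical points: x = -sqrt(22)/3 - 4/3 ≈ -2.8968 (local minimum); x = -4/3 + sqrt(22)/3 ≈ 0.2301 (local maximum)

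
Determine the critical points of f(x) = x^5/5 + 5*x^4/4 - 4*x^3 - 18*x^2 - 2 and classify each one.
f'(x) = x*(x^3 + 5*x^2 - 12*x - 36)

Solve f'(x) = 0:
  Factor: x^4 + 5*x^3 - 12*x^2 - 36*x = x*(x - 3)*(x + 2)*(x + 6) = 0.
  ⇒ x = -6, -2, 0, 3

f''(x) = 4*x^3 + 15*x^2 - 24*x - 36
Second-derivative test at each critical point:
  f''(-6) = -216 < 0 → local maximum
  f''(-2) = 40 > 0 → local minimum
  f''(0) = -36 < 0 → local maximum
  f''(3) = 135 > 0 → local minimum

Critical points: x = -6 (local maximum); x = -2 (local minimum); x = 0 (local maximum); x = 3 (local minimum)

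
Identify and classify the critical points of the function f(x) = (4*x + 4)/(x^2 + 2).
f'(x) = 4*(x^2 - 2*x*(x + 1) + 2)/(x^2 + 2)^2

Solve f'(x) = 0:
  f'(x) = -4*(x^2 + 2*x - 2)/(x^2 + 2)^2; the denominator is positive wherever f is defined, so f'(x) = 0 ⇔ -4*x^2 - 8*x + 8 = 0.
  Factor: -4*x^2 - 8*x + 8 = -4*(x^2 + 2*x - 2); x^2 + 2*x - 2 = 0 has no rational roots; quadratic formula: x = (-2 ± √12)/2.
  ⇒ x = -sqrt(3) - 1 ≈ -2.7321, -1 + sqrt(3) ≈ 0.7321

f''(x) = 8*(4*x^2*(x + 1) - (3*x + 1)*(x^2 + 2))/(x^2 + 2)^3
Second-derivative test at each critical point:
  f''(-2.7321) = 0.1547 > 0 → local minimum
  f''(0.7321) = -2.1547 < 0 → local maximum

Critical points: x = -sqrt(3) - 1 ≈ -2.7321 (local minimum); x = -1 + sqrt(3) ≈ 0.7321 (local maximum)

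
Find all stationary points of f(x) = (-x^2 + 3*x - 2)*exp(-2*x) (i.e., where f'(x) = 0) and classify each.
f'(x) = (2*x^2 - 8*x + 7)*exp(-2*x)

Solve f'(x) = 0:
  f'(x) = (2*x^2 - 8*x + 7)·exp(-2*x) and exp(-2*x) > 0 for every x, so f'(x) = 0 ⇔ 2*x^2 - 8*x + 7 = 0.
  2*x^2 - 8*x + 7 = 0 has no rational roots; quadratic formula: x = (8 ± √8)/4.
  ⇒ x = 2 - sqrt(2)/2 ≈ 1.2929, sqrt(2)/2 + 2 ≈ 2.7071

f''(x) = 2*(-2*x^2 + 10*x - 11)*exp(-2*x)
Second-derivative test at each critical point:
  f''(1.2929) = -0.2131 < 0 → local maximum
  f''(2.7071) = 0.0126 > 0 → local minimum

Critical points: x = 2 - sqrt(2)/2 ≈ 1.2929 (local maximum); x = sqrt(2)/2 + 2 ≈ 2.7071 (local minimum)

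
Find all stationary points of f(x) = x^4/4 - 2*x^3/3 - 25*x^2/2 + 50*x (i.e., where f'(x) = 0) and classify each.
f'(x) = x^3 - 2*x^2 - 25*x + 50

Solve f'(x) = 0:
  Factor: x^3 - 2*x^2 - 25*x + 50 = (x - 5)*(x - 2)*(x + 5) = 0.
  ⇒ x = -5, 2, 5

f''(x) = 3*x^2 - 4*x - 25
Second-derivative test at each critical point:
  f''(-5) = 70 > 0 → local minimum
  f''(2) = -21 < 0 → local maximum
  f''(5) = 30 > 0 → local minimum

Critical points: x = -5 (local minimum); x = 2 (local maximum); x = 5 (local minimum)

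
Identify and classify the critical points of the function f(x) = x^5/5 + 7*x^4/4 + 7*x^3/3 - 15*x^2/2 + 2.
f'(x) = x*(x^3 + 7*x^2 + 7*x - 15)

Solve f'(x) = 0:
  Factor: x^4 + 7*x^3 + 7*x^2 - 15*x = x*(x - 1)*(x + 3)*(x + 5) = 0.
  ⇒ x = -5, -3, 0, 1

f''(x) = 4*x^3 + 21*x^2 + 14*x - 15
Second-derivative test at each critical point:
  f''(-5) = -60 < 0 → local maximum
  f''(-3) = 24 > 0 → local minimum
  f''(0) = -15 < 0 → local maximum
  f''(1) = 24 > 0 → local minimum

Critical points: x = -5 (local maximum); x = -3 (local minimum); x = 0 (local maximum); x = 1 (local minimum)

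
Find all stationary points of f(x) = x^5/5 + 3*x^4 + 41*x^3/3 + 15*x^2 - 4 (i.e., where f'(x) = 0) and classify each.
f'(x) = x*(x^3 + 12*x^2 + 41*x + 30)

Solve f'(x) = 0:
  Factor: x^4 + 12*x^3 + 41*x^2 + 30*x = x*(x + 1)*(x + 5)*(x + 6) = 0.
  ⇒ x = -6, -5, -1, 0

f''(x) = 4*x^3 + 36*x^2 + 82*x + 30
Second-derivative test at each critical point:
  f''(-6) = -30 < 0 → local maximum
  f''(-5) = 20 > 0 → local minimum
  f''(-1) = -20 < 0 → local maximum
  f''(0) = 30 > 0 → local minimum

Critical points: x = -6 (local maximum); x = -5 (local minimum); x = -1 (local maximum); x = 0 (local minimum)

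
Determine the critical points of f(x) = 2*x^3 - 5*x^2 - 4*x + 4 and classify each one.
f'(x) = 6*x^2 - 10*x - 4

Solve f'(x) = 0:
  Factor: 6*x^2 - 10*x - 4 = 2*(x - 2)*(3*x + 1) = 0.
  ⇒ x = -1/3, 2

f''(x) = 12*x - 10
Second-derivative test at each critical point:
  f''(-1/3) = -14 < 0 → local maximum
  f''(2) = 14 > 0 → local minimum

Critical points: x = -1/3 (local maximum); x = 2 (local minimum)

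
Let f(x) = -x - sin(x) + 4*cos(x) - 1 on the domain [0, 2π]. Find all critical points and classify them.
f'(x) = -4*sin(x) - cos(x) - 1

Solve f'(x) = 0 on [0, 2π]:
  f'(x) = 0 ⇔ -4*sin(x) - cos(x) = 1. Write the left side as R·cos(x + φ) with R = √((-1)² + 4²) = sqrt(17), cos φ = -sqrt(17)/17, sin φ = 4*sqrt(17)/17; then cos(x + φ) = sqrt(17)/17. Solve for x and keep the solutions lying in [0, 2π].
  ⇒ x = pi ≈ 3.1416, -atan(8/15) + 2*pi ≈ 5.7932

f''(x) = sin(x) - 4*cos(x)
Second-derivative test at each critical point:
  f''(3.1416) = 4 > 0 → local minimum
  f''(5.7932) = -4 < 0 → local maximum

Critical points: x = pi ≈ 3.1416 (local minimum); x = -atan(8/15) + 2*pi ≈ 5.7932 (local maximum)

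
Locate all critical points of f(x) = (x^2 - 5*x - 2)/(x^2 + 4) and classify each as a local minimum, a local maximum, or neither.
f'(x) = (5*x^2 + 12*x - 20)/(x^4 + 8*x^2 + 16)

Solve f'(x) = 0:
  f'(x) = (5*x^2 + 12*x - 20)/(x^2 + 4)^2; the denominator is positive wherever f is defined, so f'(x) = 0 ⇔ 5*x^2 + 12*x - 20 = 0.
  5*x^2 + 12*x - 20 = 0 has no rational roots; quadratic formula: x = (-12 ± √544)/10.
  ⇒ x = -2*sqrt(34)/5 - 6/5 ≈ -3.5324, -6/5 + 2*sqrt(34)/5 ≈ 1.1324

f''(x) = 2*(-5*x^3 - 18*x^2 + 60*x + 24)/(x^6 + 12*x^4 + 48*x^2 + 64)
Second-derivative test at each critical point:
  f''(-3.5324) = -0.0859 < 0 → local maximum
  f''(1.1324) = 0.8359 > 0 → local minimum

Critical points: x = -2*sqrt(34)/5 - 6/5 ≈ -3.5324 (local maximum); x = -6/5 + 2*sqrt(34)/5 ≈ 1.1324 (local minimum)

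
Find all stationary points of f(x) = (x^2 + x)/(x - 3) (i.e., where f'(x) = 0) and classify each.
f'(x) = (x^2 - 6*x - 3)/(x^2 - 6*x + 9)

Solve f'(x) = 0:
  f'(x) = (x^2 - 6*x - 3)/(x - 3)^2; the denominator is positive wherever f is defined, so f'(x) = 0 ⇔ x^2 - 6*x - 3 = 0.
  x^2 - 6*x - 3 = 0 has no rational roots; quadratic formula: x = (6 ± √48)/2.
  ⇒ x = 3 - 2*sqrt(3) ≈ -0.4641, 3 + 2*sqrt(3) ≈ 6.4641

f''(x) = 24/(x^3 - 9*x^2 + 27*x - 27)
Second-derivative test at each critical point:
  f''(-0.4641) = -0.5774 < 0 → local maximum
  f''(6.4641) = 0.5774 > 0 → local minimum

Critical points: x = 3 - 2*sqrt(3) ≈ -0.4641 (local maximum); x = 3 + 2*sqrt(3) ≈ 6.4641 (local minimum)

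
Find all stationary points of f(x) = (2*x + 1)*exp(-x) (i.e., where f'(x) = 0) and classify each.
f'(x) = (1 - 2*x)*exp(-x)

Solve f'(x) = 0:
  f'(x) = (1 - 2*x)·exp(-x) and exp(-x) > 0 for every x, so f'(x) = 0 ⇔ 1 - 2*x = 0.
  1 - 2*x = 0.
  ⇒ x = 1/2

f''(x) = (2*x - 3)*exp(-x)
Second-derivative test at each critical point:
  f''(1/2) = -1.2131 < 0 → local maximum

Critical points: x = 1/2 (local maximum)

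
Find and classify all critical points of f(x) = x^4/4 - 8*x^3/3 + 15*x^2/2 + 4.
f'(x) = x*(x^2 - 8*x + 15)

Solve f'(x) = 0:
  Factor: x^3 - 8*x^2 + 15*x = x*(x - 5)*(x - 3) = 0.
  ⇒ x = 0, 3, 5

f''(x) = 3*x^2 - 16*x + 15
Second-derivative test at each critical point:
  f''(0) = 15 > 0 → local minimum
  f''(3) = -6 < 0 → local maximum
  f''(5) = 10 > 0 → local minimum

Critical points: x = 0 (local minimum); x = 3 (local maximum); x = 5 (local minimum)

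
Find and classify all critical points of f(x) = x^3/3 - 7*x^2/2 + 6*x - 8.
f'(x) = x^2 - 7*x + 6

Solve f'(x) = 0:
  Factor: x^2 - 7*x + 6 = (x - 6)*(x - 1) = 0.
  ⇒ x = 1, 6

f''(x) = 2*x - 7
Second-derivative test at each critical point:
  f''(1) = -5 < 0 → local maximum
  f''(6) = 5 > 0 → local minimum

Critical points: x = 1 (local maximum); x = 6 (local minimum)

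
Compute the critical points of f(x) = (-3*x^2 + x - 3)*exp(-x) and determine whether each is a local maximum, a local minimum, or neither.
f'(x) = (3*x^2 - 7*x + 4)*exp(-x)

Solve f'(x) = 0:
  f'(x) = (3*x^2 - 7*x + 4)·exp(-x) and exp(-x) > 0 for every x, so f'(x) = 0 ⇔ 3*x^2 - 7*x + 4 = 0.
  Factor: 3*x^2 - 7*x + 4 = (x - 1)*(3*x - 4) = 0.
  ⇒ x = 1, 4/3

f''(x) = (-3*x^2 + 13*x - 11)*exp(-x)
Second-derivative test at each critical point:
  f''(1) = -0.3679 < 0 → local maximum
  f''(4/3) = 0.2636 > 0 → local minimum

Critical points: x = 1 (local maximum); x = 4/3 (local minimum)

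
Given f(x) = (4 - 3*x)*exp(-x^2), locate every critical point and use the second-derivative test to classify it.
f'(x) = (2*x*(3*x - 4) - 3)*exp(-x^2)

Solve f'(x) = 0:
  f'(x) = (6*x^2 - 8*x - 3)·exp(-x^2) and exp(-x^2) > 0 for every x, so f'(x) = 0 ⇔ 6*x^2 - 8*x - 3 = 0.
  6*x^2 - 8*x - 3 = 0 has no rational roots; quadratic formula: x = (8 ± √136)/12.
  ⇒ x = 2/3 - sqrt(34)/6 ≈ -0.3052, 2/3 + sqrt(34)/6 ≈ 1.6385

f''(x) = 2*(2*x^2*(4 - 3*x) + 9*x - 4)*exp(-x^2)
Second-derivative test at each critical point:
  f''(-0.3052) = -10.6250 < 0 → local maximum
  f''(1.6385) = 0.7959 > 0 → local minimum

Critical points: x = 2/3 - sqrt(34)/6 ≈ -0.3052 (local maximum); x = 2/3 + sqrt(34)/6 ≈ 1.6385 (local minimum)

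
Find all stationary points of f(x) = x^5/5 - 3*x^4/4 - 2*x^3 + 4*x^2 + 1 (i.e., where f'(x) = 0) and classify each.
f'(x) = x*(x^3 - 3*x^2 - 6*x + 8)

Solve f'(x) = 0:
  Factor: x^4 - 3*x^3 - 6*x^2 + 8*x = x*(x - 4)*(x - 1)*(x + 2) = 0.
  ⇒ x = -2, 0, 1, 4

f''(x) = 4*x^3 - 9*x^2 - 12*x + 8
Second-derivative test at each critical point:
  f''(-2) = -36 < 0 → local maximum
  f''(0) = 8 > 0 → local minimum
  f''(1) = -9 < 0 → local maximum
  f''(4) = 72 > 0 → local minimum

Critical points: x = -2 (local maximum); x = 0 (local minimum); x = 1 (local maximum); x = 4 (local minimum)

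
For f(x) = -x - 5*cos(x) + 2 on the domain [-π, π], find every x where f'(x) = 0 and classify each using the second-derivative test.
f'(x) = 5*sin(x) - 1

Solve f'(x) = 0 on [-π, π]:
  f'(x) = 0 ⇔ sin(x) = 1/5, i.e. x = arcsin(1/5) + 2nπ or x = π − arcsin(1/5) + 2nπ; keep the solutions lying in [-π, π].
  ⇒ x = asin(1/5) ≈ 0.2014, pi - asin(1/5) ≈ 2.9402

f''(x) = 5*cos(x)
Second-derivative test at each critical point:
  f''(0.2014) = 4.8990 > 0 → local minimum
  f''(2.9402) = -4.8990 < 0 → local maximum

Critical points: x = asin(1/5) ≈ 0.2014 (local minimum); x = pi - asin(1/5) ≈ 2.9402 (local maximum)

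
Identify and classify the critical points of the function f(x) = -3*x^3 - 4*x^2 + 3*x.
f'(x) = -9*x^2 - 8*x + 3

Solve f'(x) = 0:
  9*x^2 + 8*x - 3 = 0 has no rational roots; quadratic formula: x = (-8 ± √172)/18.
  ⇒ x = -sqrt(43)/9 - 4/9 ≈ -1.1730, -4/9 + sqrt(43)/9 ≈ 0.2842

f''(x) = -18*x - 8
Second-derivative test at each critical point:
  f''(-1.1730) = 13.1149 > 0 → local minimum
  f''(0.2842) = -13.1149 < 0 → local maximum

Critical points: x = -sqrt(43)/9 - 4/9 ≈ -1.1730 (local minimum); x = -4/9 + sqrt(43)/9 ≈ 0.2842 (local maximum)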